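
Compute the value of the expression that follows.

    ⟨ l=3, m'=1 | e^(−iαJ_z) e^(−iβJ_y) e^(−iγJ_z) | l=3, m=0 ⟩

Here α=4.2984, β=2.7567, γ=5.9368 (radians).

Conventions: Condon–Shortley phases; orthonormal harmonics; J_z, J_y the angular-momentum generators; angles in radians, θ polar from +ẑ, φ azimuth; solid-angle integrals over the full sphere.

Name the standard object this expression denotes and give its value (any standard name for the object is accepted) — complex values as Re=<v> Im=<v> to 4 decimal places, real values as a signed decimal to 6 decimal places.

Wigner D-matrix element, Re=0.2155 Im=-0.4905

This is a Wigner D-matrix element — the rotation-matrix element ⟨l m'| R(α,β,γ) |l m⟩ in the angular-momentum basis.
D^3_{1,0}(4.2984,2.7567,5.9368) = e^{-i·1·4.2984}·d^3_{1,0}(2.7567)·e^{-i·0·5.9368}. Compute d first:
With c≡cos(β/2)=0.191261 and s≡sin(β/2)=0.981539, N=[24·2·6·6]^{1/2}=41.569219
k: max(0,(0)−(1))=0 … min(3+(0),3−(1))=2
  k=0: (−1)^1·41.5692/(12)·0.1913^5·0.9815^1 = -0.000870
  k=1: (−1)^2·41.5692/(4)·0.1913^3·0.9815^3 = +0.068756
  k=2: (−1)^3·41.5692/(12)·0.1913^1·0.9815^5 = -0.603608
d^3_{1,0}(2.7567) = -0.000870 +0.068756 -0.603608 = -0.535722
D = (-0.402265+0.915523i)·(-0.535722)·(+1.000000+0.000000i) = +0.215502-0.490466i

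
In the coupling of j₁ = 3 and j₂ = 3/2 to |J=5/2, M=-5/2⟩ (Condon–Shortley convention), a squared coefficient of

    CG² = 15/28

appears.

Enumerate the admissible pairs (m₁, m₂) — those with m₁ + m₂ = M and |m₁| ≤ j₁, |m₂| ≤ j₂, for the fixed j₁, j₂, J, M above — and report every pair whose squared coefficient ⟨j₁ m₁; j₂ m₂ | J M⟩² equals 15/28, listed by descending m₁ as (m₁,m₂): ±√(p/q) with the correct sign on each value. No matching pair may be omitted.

(-3,1/2): +√(15/28)

Admissible pairs with m₁+m₂ = M = -5/2: (-3,1/2), (-2,-1/2), (-1,-3/2)
  (m₁,m₂)=(-1,-3/2): CG² = 3/28, CG = +√(3/28)
  (m₁,m₂)=(-2,-1/2): CG² = 5/14, CG = −√(5/14)
  (m₁,m₂)=(-3,1/2): CG² = 15/28, CG = +√(15/28)   ← matches the target
Pairs with CG² = 15/28: (-3,1/2): +√(15/28)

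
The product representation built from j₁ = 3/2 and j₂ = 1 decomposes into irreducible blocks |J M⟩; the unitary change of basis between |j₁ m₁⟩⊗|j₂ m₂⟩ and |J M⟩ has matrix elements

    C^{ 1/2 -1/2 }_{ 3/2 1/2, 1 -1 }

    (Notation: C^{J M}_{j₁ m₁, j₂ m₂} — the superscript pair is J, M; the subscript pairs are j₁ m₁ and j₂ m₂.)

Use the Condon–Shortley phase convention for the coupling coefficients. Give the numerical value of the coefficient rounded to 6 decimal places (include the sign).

triangle: 2!*1!*0!/4! = 2/24
(j±m)!: 2!*1!*0!*2!*0!*1! = 4
prefactor² = (2J+1)*Δ*N² = 2/3
  k=0: +1/(0!*2!*1!*0!*0!*0!) = 1/2
Σ = 1/2  ⇒  CG² = 2/3*(1/2)² = 1/6
CG = +√(1/6) = +0.408248

+√(1/6) ≈ +0.408248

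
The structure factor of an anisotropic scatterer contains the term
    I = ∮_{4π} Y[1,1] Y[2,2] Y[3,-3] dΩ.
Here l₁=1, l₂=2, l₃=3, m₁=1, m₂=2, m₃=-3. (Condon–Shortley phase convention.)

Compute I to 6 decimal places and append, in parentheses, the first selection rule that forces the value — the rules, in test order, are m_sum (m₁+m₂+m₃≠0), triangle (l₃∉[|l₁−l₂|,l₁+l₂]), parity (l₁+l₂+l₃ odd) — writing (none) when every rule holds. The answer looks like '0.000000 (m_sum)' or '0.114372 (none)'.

Rules hold: Σm=0, L=6 even, 1≤3≤3.
N = 3·5·7 = 105
Δ = 0!·2!·4!/7! = 1/105
Racah Σ t=0..0: t=0:+1/4 = 1/4
⇒ 3j(1 2 3; 0 0 0)² = 3/35, sgn -1
Racah Σ t=0..0: t=0:+1/48 = 1/48
⇒ 3j(1 2 3; 1 2 -3)² = 1/7, sgn +1
4πI² = N·(3j₀)²·(3jₘ)² = 9/7
I = -1·√(1.28571/4π) = -0.31986543
No selection rule forces the value: the integral is nonzero (none).

-0.319865 (none)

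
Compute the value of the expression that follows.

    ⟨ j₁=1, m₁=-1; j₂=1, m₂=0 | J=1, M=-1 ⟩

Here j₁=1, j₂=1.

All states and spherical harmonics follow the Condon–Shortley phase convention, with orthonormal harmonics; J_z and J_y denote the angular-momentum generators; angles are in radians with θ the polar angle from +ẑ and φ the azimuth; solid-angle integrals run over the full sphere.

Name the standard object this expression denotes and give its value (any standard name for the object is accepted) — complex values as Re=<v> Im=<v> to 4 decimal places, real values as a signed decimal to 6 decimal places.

This is a Clebsch–Gordan (vector-coupling) coefficient.
√[3·1!1!1!/4! · 0!2!1!1!0!2!] = √(1/2)
  +(−1)^1/∏(1,0,1,0,0,1)! = -1  (running -1)
⟨..|..⟩ = √(1/2)·(-1) = -0.707107

Clebsch–Gordan coefficient, −√(1/2) ≈ -0.707107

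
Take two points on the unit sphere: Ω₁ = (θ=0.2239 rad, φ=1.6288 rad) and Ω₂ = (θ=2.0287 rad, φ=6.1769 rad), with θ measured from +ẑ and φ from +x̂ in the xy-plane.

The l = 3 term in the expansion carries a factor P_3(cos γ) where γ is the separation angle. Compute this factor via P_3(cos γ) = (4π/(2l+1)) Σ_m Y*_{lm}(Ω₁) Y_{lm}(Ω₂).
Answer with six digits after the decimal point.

Expand P_3 via completeness: Σ_{m} conj(Y_{3,m}) at Ω₁ times Y_{3,m} at Ω₂ —
  [-3]  conj(Y_{3,-3})(Ω₁) = 0.00079 - 0.00450j ; Y_{3,-3}(Ω₂) = 0.28593 + 0.09439j ; Δ = 0.00065 - 0.00121j
  [-2]  conj(Y_{3,-2})(Ω₁) = -0.04880 - 0.00569j ; Y_{3,-2}(Ω₂) = -0.35532 - 0.07669j ; Δ = 0.01690 + 0.00576j
  [-1]  conj(Y_{3,-1})(Ω₁) = -0.01561 + 0.26889j ; Y_{3,-1}(Ω₂) = -0.00659 - 0.00070j ; Δ = 0.00029 - 0.00176j
  [+0]  conj(Y_{3,0})(Ω₁) = 0.63803 + 0.00000j ; Y_{3,0}(Ω₂) = 0.33371 + 0.00000j ; Δ = 0.21292 + 0.00000j
  [+1]  conj(Y_{3,1})(Ω₁) = 0.01561 + 0.26889j ; Y_{3,1}(Ω₂) = 0.00659 - 0.00070j ; Δ = 0.00029 + 0.00176j
  [+2]  conj(Y_{3,2})(Ω₁) = -0.04880 + 0.00569j ; Y_{3,2}(Ω₂) = -0.35532 + 0.07669j ; Δ = 0.01690 - 0.00576j
  [+3]  conj(Y_{3,3})(Ω₁) = -0.00079 - 0.00450j ; Y_{3,3}(Ω₂) = -0.28593 + 0.09439j ; Δ = 0.00065 + 0.00121j
Σ over m = 0.24861 + 0.00000j; ×(4π/7) → 0.44630 + 0.00000j. Real part: 0.446301

0.446301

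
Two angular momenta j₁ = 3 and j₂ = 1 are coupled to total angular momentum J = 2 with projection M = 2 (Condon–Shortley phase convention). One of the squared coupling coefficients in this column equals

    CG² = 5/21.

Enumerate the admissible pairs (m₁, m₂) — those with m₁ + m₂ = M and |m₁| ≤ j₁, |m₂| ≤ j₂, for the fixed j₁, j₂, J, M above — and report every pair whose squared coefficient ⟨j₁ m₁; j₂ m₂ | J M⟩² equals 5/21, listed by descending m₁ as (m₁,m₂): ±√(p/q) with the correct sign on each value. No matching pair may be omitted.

(2,0): −√(5/21)

Admissible pairs with m₁+m₂ = M = 2: (1,1), (2,0), (3,-1)
  (m₁,m₂)=(3,-1): CG² = 5/7, CG = +√(5/7)
  (m₁,m₂)=(2,0): CG² = 5/21, CG = −√(5/21)   ← matches the target
  (m₁,m₂)=(1,1): CG² = 1/21, CG = +√(1/21)
Pairs with CG² = 5/21: (2,0): −√(5/21)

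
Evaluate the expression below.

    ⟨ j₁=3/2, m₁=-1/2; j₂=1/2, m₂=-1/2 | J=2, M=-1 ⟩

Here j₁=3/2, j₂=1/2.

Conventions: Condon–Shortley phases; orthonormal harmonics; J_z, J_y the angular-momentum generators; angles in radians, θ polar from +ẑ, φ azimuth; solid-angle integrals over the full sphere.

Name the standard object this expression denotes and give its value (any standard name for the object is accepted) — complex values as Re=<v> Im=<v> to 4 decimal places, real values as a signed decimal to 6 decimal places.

Clebsch–Gordan coefficient, +√(3/4) ≈ +0.866025

This is a Clebsch–Gordan (vector-coupling) coefficient.
j₁+j₂−J=0  J+j₁−j₂=3  J−j₁+j₂=1  j₁+j₂+J+1=5
(j₁±m₁, j₂±m₂, J±M) = (1,2,0,1,1,3)
P² = 3
sum k=0..0:
  [0] +1/2 = 1/2
S = 1/2
C² = P²·S² = 3/4 ; C = +0.866025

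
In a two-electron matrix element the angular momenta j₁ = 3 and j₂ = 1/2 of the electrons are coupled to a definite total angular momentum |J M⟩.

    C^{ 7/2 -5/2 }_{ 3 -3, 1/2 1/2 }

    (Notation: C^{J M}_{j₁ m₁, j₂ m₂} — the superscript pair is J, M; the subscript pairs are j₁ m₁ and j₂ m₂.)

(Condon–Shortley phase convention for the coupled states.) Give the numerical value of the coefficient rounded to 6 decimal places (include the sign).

√[8·0!6!1!/8! · 0!6!1!0!1!6!] = √(518400/7)
  +(−1)^0/∏(0,0,6,1,0,0)! = 1/720  (running 1/720)
⟨..|..⟩ = √(518400/7)·(1/720) = +0.377964

+√(1/7) = +0.377964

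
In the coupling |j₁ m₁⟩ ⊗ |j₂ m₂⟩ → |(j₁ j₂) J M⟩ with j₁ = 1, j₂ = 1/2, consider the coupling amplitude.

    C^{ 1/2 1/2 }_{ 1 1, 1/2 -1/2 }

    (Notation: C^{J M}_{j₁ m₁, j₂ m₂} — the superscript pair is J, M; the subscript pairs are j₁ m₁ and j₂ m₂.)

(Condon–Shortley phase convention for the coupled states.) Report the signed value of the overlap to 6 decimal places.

triangle: 1!×1!×0!/3! = 1/6
(j±m)!: 2!×0!×0!×1!×1!×0! = 2
prefactor² = (2J+1)×Δ×N² = 2/3
  k=0: +1/(0!×1!×0!×0!×1!×0!) = 1
Σ = 1  ⇒  CG² = 2/3×1² = 2/3
CG = +√(2/3) = +0.816497

+√(2/3) ≈ +0.816497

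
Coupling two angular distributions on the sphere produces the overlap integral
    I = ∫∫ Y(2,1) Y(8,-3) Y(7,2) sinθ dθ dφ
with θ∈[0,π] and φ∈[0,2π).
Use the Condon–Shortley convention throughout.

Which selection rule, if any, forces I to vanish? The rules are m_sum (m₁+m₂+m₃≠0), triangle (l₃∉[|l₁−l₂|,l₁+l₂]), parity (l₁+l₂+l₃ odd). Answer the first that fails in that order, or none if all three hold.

azimuthal sum: 1 − 3 + 2 = 0  ✓
6 ≤ 7 ≤ 10 (triangle on l)  ✓
L = 2 + 8 + 7 = 17 (odd)  ✗

parity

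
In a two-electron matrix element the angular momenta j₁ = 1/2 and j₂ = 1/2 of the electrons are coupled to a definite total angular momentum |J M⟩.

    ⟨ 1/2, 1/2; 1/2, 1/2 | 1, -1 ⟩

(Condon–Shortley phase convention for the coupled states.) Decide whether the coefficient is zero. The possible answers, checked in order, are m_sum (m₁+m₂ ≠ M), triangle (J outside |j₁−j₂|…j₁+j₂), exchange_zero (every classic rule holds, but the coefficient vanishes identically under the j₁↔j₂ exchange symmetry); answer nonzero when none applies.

m_sum

m-sum: m₁+m₂ = 1/2+1/2 = 1, M = -1  ✗ ⇒ coefficient is 0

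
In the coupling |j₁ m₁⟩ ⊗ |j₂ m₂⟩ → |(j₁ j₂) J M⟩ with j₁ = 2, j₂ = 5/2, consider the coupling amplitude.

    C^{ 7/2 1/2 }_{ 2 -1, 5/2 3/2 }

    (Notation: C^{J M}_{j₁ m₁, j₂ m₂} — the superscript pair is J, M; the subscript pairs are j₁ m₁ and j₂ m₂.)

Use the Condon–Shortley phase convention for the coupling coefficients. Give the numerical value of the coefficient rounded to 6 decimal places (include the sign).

√[8·1!3!4!/9! · 1!3!4!1!4!3!] = √(2304/35)
  +(−1)^0/∏(0,1,3,4,0,0)! = 1/144  (running 1/144)
  +(−1)^1/∏(1,0,2,3,1,1)! = -1/12  (running -11/144)
⟨..|..⟩ = √(2304/35)·(-11/144) = -0.619780

−√(121/315) ≈ -0.619780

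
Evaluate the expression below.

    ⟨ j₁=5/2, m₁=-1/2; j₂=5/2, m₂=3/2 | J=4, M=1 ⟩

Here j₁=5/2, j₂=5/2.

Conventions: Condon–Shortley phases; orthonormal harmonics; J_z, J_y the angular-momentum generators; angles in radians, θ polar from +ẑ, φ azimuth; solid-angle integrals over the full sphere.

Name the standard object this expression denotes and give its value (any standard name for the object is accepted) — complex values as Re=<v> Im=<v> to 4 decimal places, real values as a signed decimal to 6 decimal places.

Clebsch–Gordan coefficient, −√(5/14) ≈ -0.597614

This is a Clebsch–Gordan (vector-coupling) coefficient.
√[9·1!4!4!/10! · 2!3!4!1!5!3!] = √(10368/35)
  +(−1)^0/∏(0,1,3,4,1,0)! = 1/144  (running 1/144)
  +(−1)^1/∏(1,0,2,3,2,1)! = -1/24  (running -5/144)
⟨..|..⟩ = √(10368/35)·(-5/144) = -0.597614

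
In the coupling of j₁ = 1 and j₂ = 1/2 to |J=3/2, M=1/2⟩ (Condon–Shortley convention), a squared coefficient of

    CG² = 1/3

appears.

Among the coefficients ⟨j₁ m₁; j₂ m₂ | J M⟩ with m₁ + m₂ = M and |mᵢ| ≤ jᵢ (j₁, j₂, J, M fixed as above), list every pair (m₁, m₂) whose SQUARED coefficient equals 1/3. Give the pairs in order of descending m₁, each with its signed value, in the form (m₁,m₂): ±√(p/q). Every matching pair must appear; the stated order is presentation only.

(1,-1/2): +√(1/3)

Admissible pairs with m₁+m₂ = M = 1/2: (0,1/2), (1,-1/2)
  (m₁,m₂)=(1,-1/2): CG² = 1/3, CG = +√(1/3)   ← matches the target
  (m₁,m₂)=(0,1/2): CG² = 2/3, CG = +√(2/3)
Pairs with CG² = 1/3: (1,-1/2): +√(1/3)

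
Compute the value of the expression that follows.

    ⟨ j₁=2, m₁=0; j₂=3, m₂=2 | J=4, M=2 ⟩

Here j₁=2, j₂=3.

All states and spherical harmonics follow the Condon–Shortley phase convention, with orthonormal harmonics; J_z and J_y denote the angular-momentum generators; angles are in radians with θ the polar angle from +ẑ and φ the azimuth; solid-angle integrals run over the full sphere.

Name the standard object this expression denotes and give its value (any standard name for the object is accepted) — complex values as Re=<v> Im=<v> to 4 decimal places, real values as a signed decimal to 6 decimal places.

This is a Clebsch–Gordan (vector-coupling) coefficient.
j₁+j₂−J=1  J+j₁−j₂=3  J−j₁+j₂=5  j₁+j₂+J+1=10
(j₁±m₁, j₂±m₂, J±M) = (2,2,5,1,6,2)
P² = 8640/7
sum k=0..1:
  [0] +1/240 = 1/240
  [1] −1/48 = -1/48
S = -1/60
C² = P²·S² = 12/35 ; C = -0.585540

Clebsch–Gordan coefficient, −√(12/35) ≈ -0.585540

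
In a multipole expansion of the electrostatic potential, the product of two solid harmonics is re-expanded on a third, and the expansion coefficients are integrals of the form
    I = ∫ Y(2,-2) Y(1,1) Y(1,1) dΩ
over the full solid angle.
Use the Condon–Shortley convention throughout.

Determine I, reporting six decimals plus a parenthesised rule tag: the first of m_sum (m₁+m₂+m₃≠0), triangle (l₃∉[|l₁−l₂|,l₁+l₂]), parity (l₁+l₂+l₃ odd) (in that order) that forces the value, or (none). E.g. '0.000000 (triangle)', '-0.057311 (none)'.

0.309019 (none)

Checks pass: Σm=0; 4 even; l₃=1∈[1,3].
(2·2+1)(2·1+1)(2·1+1) = 45
Δ: 2! 2! 0! / 5! → 1/30
sum: t=1:−1/1 = -1/1
3j²(2 1 1; 0 0 0) = Δ·Π!·Σ² = 2/15  (sign +1)
sum: t=2:+1/4 = 1/4
3j²(2 1 1; -2 1 1) = Δ·Π!·Σ² = 1/5  (sign +1)
combine: 4πI² = 45·2/15·1/5 = 6/5
take √, sign +1: I = 0.30901936
No selection rule forces the value: the integral is nonzero (none).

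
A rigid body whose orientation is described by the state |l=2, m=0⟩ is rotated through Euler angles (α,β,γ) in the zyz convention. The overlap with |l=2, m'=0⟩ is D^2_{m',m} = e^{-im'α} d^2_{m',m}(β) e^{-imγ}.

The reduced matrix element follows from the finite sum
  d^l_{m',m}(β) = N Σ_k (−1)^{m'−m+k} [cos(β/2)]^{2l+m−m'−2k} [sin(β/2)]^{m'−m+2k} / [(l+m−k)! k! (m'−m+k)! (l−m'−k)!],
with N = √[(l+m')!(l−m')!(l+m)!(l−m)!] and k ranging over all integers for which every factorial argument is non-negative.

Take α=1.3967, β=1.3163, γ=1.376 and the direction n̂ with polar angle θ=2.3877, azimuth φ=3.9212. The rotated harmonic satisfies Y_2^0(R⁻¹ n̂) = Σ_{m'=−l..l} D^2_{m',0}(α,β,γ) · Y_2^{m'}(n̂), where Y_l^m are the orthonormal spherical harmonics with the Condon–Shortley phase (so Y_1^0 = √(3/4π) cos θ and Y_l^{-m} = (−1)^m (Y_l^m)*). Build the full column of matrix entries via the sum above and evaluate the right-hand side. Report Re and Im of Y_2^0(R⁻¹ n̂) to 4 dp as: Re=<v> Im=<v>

Need the full column D^2_{m',0} for m'=−2..2 at α=1.3967, β=1.3163, γ=1.3760.
cos(β/2)=0.791125, sin(β/2)=0.611654
d^2_{-2,0}: single k=2 term ⇒ +0.573559;  D = -0.539140+0.195698i
d^2_{-1,0}: k∈[1..2] ⇒ +0.741852 -0.443444 = +0.298408;  D = +0.051690+0.293897i
d^2_{0,0}: k∈[0..2] ⇒ +0.391725 -0.936618 +0.139967 = -0.404927;  D = -0.404927+0.000000i
d^2_{1,0}: k∈[0..1] ⇒ -0.741852 +0.443444 = -0.298408;  D = -0.051690+0.293897i
d^2_{2,0}: single k=0 term ⇒ +0.573559;  D = -0.539140-0.195698i
Y_2^{m'}(θ=2.3877,φ=3.9212) and Σ D·Y over m':
  (-0.5391+0.1957i)·(+0.0021-0.1810i)  (+0.0517+0.2939i)·(+0.2742-0.2710i)  (-0.4049+0.0000i)·(+0.1875+0.0000i)  (-0.0517+0.2939i)·(-0.2742-0.2710i)  (-0.5391-0.1957i)·(+0.0021+0.1810i)
Y_2^0(R⁻¹ n̂) = +0.180293+0.000000i

Re=0.1803 Im=0.0000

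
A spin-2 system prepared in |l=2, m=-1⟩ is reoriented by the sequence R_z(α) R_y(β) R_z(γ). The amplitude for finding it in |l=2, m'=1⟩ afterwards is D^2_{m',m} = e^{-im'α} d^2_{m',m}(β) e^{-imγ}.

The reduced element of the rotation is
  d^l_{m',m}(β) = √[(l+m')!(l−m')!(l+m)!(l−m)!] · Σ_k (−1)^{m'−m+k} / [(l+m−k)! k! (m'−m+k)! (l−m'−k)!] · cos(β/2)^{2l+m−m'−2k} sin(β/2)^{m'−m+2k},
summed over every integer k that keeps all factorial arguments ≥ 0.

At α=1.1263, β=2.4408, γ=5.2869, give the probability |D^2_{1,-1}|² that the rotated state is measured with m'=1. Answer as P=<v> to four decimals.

First d^2_{1,-1}(β=2.4408), then the phase factors e^{-i(1)α} and e^{-i(-1)γ}:
c=cos(2.440800/2)=0.343270, s=sin(2.440800/2)=0.939237; N=√[6·1·1·6]=6.000000
k: max(0,(-1)−(1))=0 … min(2+(-1),2−(1))=1
  k=0: (−1)^2·6.0000/(2)·0.3433^2·0.9392^2 = +0.311848
  k=1: (−1)^3·6.0000/(6)·0.3433^0·0.9392^4 = -0.778216
d^2_{1,-1}(2.4408) = +0.311848 -0.778216 = -0.466368
|D^2_{1,-1}|² = |d^2_{1,-1}(β)|² = (-0.466368)² = 0.217499 (the z-rotation phases have unit modulus)

P=0.2175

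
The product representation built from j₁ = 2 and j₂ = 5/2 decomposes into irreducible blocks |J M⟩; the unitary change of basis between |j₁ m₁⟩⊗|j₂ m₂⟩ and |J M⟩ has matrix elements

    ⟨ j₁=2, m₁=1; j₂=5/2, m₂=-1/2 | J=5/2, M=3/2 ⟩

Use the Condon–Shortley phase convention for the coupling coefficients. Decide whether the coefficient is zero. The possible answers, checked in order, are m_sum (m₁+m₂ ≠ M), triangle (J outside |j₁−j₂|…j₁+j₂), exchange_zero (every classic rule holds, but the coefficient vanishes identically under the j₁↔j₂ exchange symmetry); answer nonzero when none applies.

m-sum: m₁+m₂ = 1+(-1/2) = 1/2, M = 3/2  ✗ ⇒ coefficient is 0

m_sum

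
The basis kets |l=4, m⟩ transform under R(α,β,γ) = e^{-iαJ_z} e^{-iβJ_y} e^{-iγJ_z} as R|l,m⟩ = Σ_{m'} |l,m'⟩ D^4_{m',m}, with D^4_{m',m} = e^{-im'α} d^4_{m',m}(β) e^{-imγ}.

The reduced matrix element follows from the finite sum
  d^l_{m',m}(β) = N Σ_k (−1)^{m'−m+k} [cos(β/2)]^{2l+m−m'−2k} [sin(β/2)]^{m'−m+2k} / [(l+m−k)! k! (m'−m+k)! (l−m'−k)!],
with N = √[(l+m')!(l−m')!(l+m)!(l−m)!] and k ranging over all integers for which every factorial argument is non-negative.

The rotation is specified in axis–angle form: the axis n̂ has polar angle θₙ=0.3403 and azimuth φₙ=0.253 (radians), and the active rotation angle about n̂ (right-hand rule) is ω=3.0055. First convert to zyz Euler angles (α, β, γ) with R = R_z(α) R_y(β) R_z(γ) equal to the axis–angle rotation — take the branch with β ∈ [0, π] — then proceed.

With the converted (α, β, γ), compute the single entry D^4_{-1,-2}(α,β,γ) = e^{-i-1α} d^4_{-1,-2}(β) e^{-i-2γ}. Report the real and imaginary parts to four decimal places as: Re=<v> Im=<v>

Re=-0.3576 Im=0.1814

Axis–angle → zyz. n̂ = (sinθₙcosφₙ, sinθₙsinφₙ, cosθₙ) = (+0.323145, +0.083546, +0.942655), ω = 3.0055.
R = I cosω + sinω [n̂]ₓ + (1−cosω) n̂n̂ᵀ gives
  R = [-0.782874, -0.074148, +0.617746; +0.181638, -0.976858, +0.112939; +0.595076, +0.200623, +0.778225]
β = atan2(√(R₁₃²+R₂₃²), R₃₃) = 0.678961; α = atan2(R₂₃, R₁₃) mod 2π = 0.180828; γ = atan2(R₃₂, −R₃₁) mod 2π = 2.816421
First d^4_{-1,-2}(β=0.6790), then the phase factors e^{-i(-1)α} and e^{-i(-2)γ}:
With c≡cos(β/2)=0.942928 and s≡sin(β/2)=0.332997, N=[6·120·2·720]^{1/2}=1018.233765
The bounds max(0,m−m')=0 and min(l+m,l−m')=2 give 3 terms
  k=0: (−1)^1·1018.2338/(240)·0.9429^7·0.3330^1 = -0.936324
  k=1: (−1)^2·1018.2338/(48)·0.9429^5·0.3330^3 = +0.583877
  k=2: (−1)^3·1018.2338/(72)·0.9429^3·0.3330^5 = -0.048546
d^4_{-1,-2}(0.6790) = -0.936324 +0.583877 -0.048546 = -0.400993
Attach z-rotation phases: D = e^{-i(-1)(0.1808)}·(-0.400993)·e^{-i(-2)(2.8164)} = -0.357601+0.181431i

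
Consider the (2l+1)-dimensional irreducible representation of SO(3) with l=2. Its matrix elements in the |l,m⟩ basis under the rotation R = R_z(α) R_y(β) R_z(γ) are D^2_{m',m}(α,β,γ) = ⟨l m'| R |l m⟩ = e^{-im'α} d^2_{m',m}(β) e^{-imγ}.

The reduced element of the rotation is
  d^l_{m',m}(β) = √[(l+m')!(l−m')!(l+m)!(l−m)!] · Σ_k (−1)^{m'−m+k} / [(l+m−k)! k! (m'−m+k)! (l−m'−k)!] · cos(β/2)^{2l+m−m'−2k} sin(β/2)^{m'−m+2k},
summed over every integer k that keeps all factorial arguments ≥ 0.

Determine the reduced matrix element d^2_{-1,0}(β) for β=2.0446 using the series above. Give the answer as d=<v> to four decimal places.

d^2_{-1,0}(β=2.0446) via the finite sum:
Half-angle: c=0.521405, s=0.853310. N=√(1·6·2·2)=4.898979
Admissible k: 1..2 (factorial args all ≥0)
  k=1: (−1)^0·4.8990/(2)·0.5214^3·0.8533^1 = +0.296283
  k=2: (−1)^1·4.8990/(2)·0.5214^1·0.8533^3 = -0.793543
d^2_{-1,0}(2.0446) = +0.296283 -0.793543 = -0.497260

d=-0.4973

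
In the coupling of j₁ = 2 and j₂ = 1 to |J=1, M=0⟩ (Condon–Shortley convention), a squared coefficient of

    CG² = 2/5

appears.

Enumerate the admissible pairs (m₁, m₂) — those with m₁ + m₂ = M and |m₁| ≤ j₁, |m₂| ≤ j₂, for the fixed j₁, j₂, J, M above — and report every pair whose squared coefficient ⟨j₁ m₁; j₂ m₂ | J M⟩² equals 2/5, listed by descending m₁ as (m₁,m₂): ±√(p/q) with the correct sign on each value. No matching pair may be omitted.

(0,0): −√(2/5)

Admissible pairs with m₁+m₂ = M = 0: (-1,1), (0,0), (1,-1)
  (m₁,m₂)=(1,-1): CG² = 3/10, CG = +√(3/10)
  (m₁,m₂)=(0,0): CG² = 2/5, CG = −√(2/5)   ← matches the target
  (m₁,m₂)=(-1,1): CG² = 3/10, CG = +√(3/10)
Pairs with CG² = 2/5: (0,0): −√(2/5)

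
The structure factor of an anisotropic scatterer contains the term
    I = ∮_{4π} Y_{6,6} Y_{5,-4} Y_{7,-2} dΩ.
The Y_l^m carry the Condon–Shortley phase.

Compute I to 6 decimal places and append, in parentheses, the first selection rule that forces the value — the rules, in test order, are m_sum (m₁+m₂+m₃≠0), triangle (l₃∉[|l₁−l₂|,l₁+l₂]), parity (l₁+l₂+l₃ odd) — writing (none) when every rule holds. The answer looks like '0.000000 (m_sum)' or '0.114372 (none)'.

Rules hold: Σm=0, L=18 even, 1≤7≤11.
N = 13·11·15 = 2145
Δ = 4!·8!·6!/19! = 1/174594420
Racah Σ t=0..4: t=0:+1/4147200 t=1:−1/207360 t=2:+1/82944 t=3:−1/207360 t=4:+1/4147200 = 1/345600
⇒ 3j(6 5 7; 0 0 0)² = 420/46189, sgn -1
Racah Σ t=0..0: t=0:+1/116121600 = 1/116121600
⇒ 3j(6 5 7; 6 -4 -2)² = 27/8398, sgn -1
4πI² = N·(3j₀)²·(3jₘ)² = 85050/1356277
I = +1·√(0.0627084/4π) = 0.07064119
No selection rule forces the value: the integral is nonzero (none).

0.070641 (none)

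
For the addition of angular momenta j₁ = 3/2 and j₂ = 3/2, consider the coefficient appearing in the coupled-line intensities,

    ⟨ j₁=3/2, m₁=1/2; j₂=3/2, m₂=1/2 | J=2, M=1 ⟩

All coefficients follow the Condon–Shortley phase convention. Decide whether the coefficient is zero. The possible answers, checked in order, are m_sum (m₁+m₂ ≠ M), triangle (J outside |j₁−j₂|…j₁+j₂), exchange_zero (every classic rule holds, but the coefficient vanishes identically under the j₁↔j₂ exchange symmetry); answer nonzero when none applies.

exchange_zero

m-sum: m₁+m₂ = 1/2+1/2 = 1, M = 1  ✓
triangle: |j₁−j₂| = 0 ≤ J = 2 ≤ j₁+j₂ = 3  ✓
exchange: j₁=j₂ and m₁=m₂, and (−1)^(j₁+j₂−J) = (−1)^1 = −1 forces ⟨j₁m₁;j₂m₂|JM⟩ = −⟨j₂m₂;j₁m₁|JM⟩ = −⟨j₁m₁;j₂m₂|JM⟩ ⇒ the coefficient vanishes identically
Racah sum check: Σ_k collapses to 0 ⇒ CG = 0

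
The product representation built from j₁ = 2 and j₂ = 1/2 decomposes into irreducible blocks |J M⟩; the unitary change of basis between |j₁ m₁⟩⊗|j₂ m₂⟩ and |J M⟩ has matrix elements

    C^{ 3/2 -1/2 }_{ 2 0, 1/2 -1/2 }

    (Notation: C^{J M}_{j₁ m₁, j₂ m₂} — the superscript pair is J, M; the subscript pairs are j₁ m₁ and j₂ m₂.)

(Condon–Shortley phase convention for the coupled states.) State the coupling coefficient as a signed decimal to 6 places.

+0.632456

√[4·1!3!0!/5! · 2!2!0!1!1!2!] = √(8/5)
  +(−1)^0/∏(0,1,2,0,1,0)! = 1/2  (running 1/2)
⟨..|..⟩ = √(8/5)·(1/2) = +0.632456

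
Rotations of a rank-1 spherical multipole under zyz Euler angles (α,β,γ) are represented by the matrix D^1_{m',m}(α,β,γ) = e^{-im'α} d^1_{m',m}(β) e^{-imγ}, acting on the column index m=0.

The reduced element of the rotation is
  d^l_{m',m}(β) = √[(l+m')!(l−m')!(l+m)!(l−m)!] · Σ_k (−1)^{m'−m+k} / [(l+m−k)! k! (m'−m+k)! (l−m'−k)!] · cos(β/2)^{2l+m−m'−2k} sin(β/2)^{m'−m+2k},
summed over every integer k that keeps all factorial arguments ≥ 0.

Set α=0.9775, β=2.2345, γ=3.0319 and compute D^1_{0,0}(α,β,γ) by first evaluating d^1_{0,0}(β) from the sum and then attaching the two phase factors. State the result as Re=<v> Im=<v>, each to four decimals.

First d^1_{0,0}(β=2.2345), then the phase factors e^{-i(0)α} and e^{-i(0)γ}:
With c≡cos(β/2)=0.438156 and s≡sin(β/2)=0.898899, N=[1·1·1·1]^{1/2}=1.000000
Admissible k: 0..1 (factorial args all ≥0)
  k=0: (−1)^0·1.0000/(1)·0.4382^2·0.8989^0 = +0.191981
  k=1: (−1)^1·1.0000/(1)·0.4382^0·0.8989^2 = -0.808019
d^1_{0,0}(2.2345) = +0.191981 -0.808019 = -0.616039
Attach z-rotation phases: D = e^{-i(0)(0.9775)}·(-0.616039)·e^{-i(0)(3.0319)} = -0.616039+0.000000i

Re=-0.6160 Im=0.0000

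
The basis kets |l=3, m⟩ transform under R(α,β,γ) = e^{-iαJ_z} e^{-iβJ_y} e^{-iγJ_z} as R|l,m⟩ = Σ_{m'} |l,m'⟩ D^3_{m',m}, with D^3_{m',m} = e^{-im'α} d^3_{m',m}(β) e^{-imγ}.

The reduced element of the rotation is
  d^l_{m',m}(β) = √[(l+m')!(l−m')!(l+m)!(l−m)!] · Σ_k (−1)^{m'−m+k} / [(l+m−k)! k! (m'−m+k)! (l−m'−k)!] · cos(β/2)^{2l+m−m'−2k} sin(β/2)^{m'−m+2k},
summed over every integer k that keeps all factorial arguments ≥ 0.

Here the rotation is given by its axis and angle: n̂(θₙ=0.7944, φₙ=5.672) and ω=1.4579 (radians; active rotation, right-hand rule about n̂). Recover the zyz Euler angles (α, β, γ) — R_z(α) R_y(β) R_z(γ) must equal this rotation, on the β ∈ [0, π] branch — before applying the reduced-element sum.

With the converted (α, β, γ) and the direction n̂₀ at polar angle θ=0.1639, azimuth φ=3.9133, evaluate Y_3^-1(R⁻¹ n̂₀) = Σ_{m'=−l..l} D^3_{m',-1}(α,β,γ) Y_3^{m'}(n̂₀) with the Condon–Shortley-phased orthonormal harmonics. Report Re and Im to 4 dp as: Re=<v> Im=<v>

Re=0.2237 Im=-0.1358

Axis–angle → zyz. n̂ = (sinθₙcosφₙ, sinθₙsinφₙ, cosθₙ) = (+0.584288, -0.409401, +0.700713), ω = 1.4579.
R = I cosω + sinω [n̂]ₓ + (1−cosω) n̂n̂ᵀ gives
  R = [+0.415589, -0.908512, -0.043501; +0.483993, +0.261384, -0.835123; +0.770089, +0.326013, +0.548341]
β = atan2(√(R₁₃²+R₂₃²), R₃₃) = 0.990417; α = atan2(R₂₃, R₁₃) mod 2π = 4.660347; γ = atan2(R₃₂, −R₃₁) mod 2π = 2.741125
Need the full column D^3_{m',-1} for m'=−3..3 at α=4.6603, β=0.9904, γ=2.7411.
cos(β/2)=0.879870, sin(β/2)=0.475215
d^3_{-3,-1}: single k=2 term ⇒ +0.524203;  D = -0.276935-0.445079i
d^3_{-2,-1}: k∈[1..2] ⇒ +0.792468 -0.462334 = +0.330134;  D = +0.288997-0.159592i
d^3_{-1,-1}: k∈[0..2] ⇒ +0.463991 -1.082789 +0.236891 = -0.381906;  D = -0.166979-0.343469i
d^3_{0,-1}: k∈[0..2] ⇒ -0.868106 +0.759692 -0.073869 = -0.182282;  D = +0.167859-0.071062i
d^3_{1,-1}: k∈[0..2] ⇒ +0.812092 -0.315855 +0.011517 = +0.507754;  D = -0.173357-0.477244i
d^3_{2,-1}: k∈[0..1] ⇒ -0.462334 +0.067433 = -0.394901;  D = -0.377683+0.115336i
d^3_{3,-1}: single k=0 term ⇒ +0.152913;  D = +0.036992+0.148371i
Y_3^{m'}(θ=0.1639,φ=3.9133) and Σ D·Y over m':
  (-0.2769-0.4451i)·(+0.0012+0.0013i)  (+0.2890-0.1596i)·(+0.0007-0.0268i)  (-0.1670-0.3435i)·(-0.1461+0.1422i)  (+0.1679-0.0711i)·(+0.6873+0.0000i)  (-0.1734-0.4772i)·(+0.1461+0.1422i)  (-0.3777+0.1153i)·(+0.0007+0.0268i)  (+0.0370+0.1484i)·(-0.0012+0.0013i)
Y_3^-1(R⁻¹ n̂) = +0.223716-0.135761i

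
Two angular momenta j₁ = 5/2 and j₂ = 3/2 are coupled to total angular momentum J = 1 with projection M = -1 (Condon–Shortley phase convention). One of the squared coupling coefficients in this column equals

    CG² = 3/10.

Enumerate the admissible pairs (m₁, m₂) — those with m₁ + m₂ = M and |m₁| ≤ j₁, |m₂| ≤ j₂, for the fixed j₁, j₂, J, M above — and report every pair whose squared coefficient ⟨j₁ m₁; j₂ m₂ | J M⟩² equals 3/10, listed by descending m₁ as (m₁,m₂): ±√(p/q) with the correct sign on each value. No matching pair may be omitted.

Admissible pairs with m₁+m₂ = M = -1: (-5/2,3/2), (-3/2,1/2), (-1/2,-1/2), (1/2,-3/2)
  (m₁,m₂)=(1/2,-3/2): CG² = 1/20, CG = +√(1/20)
  (m₁,m₂)=(-1/2,-1/2): CG² = 3/20, CG = −√(3/20)
  (m₁,m₂)=(-3/2,1/2): CG² = 3/10, CG = +√(3/10)   ← matches the target
  (m₁,m₂)=(-5/2,3/2): CG² = 1/2, CG = −√(1/2)
Pairs with CG² = 3/10: (-3/2,1/2): +√(3/10)

(-3/2,1/2): +√(3/10)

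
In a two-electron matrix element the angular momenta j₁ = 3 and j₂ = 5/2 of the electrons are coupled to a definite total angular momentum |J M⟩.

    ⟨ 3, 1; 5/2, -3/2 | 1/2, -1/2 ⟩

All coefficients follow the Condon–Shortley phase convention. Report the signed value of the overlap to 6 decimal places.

-0.308607

triangle: 5!*1!*0!/7! = 120/5040
(j±m)!: 4!*2!*1!*4!*0!*1! = 1152
prefactor² = (2J+1)*Δ*N² = 384/7
  k=1: −1/(1!*4!*1!*0!*0!*0!) = -1/24
Σ = -1/24  ⇒  CG² = 384/7*(-1/24)² = 2/21
CG = −√(2/21) = -0.308607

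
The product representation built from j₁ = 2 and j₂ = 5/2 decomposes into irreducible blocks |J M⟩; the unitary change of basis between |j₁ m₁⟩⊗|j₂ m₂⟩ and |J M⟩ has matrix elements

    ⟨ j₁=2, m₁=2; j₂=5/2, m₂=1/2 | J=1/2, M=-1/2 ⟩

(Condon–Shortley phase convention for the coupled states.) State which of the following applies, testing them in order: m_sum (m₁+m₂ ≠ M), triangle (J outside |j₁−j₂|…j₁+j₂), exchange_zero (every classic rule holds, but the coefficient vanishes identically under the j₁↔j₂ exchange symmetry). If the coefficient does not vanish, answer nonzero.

m-sum: m₁+m₂ = 2+1/2 = 5/2, M = -1/2  ✗ ⇒ coefficient is 0

m_sum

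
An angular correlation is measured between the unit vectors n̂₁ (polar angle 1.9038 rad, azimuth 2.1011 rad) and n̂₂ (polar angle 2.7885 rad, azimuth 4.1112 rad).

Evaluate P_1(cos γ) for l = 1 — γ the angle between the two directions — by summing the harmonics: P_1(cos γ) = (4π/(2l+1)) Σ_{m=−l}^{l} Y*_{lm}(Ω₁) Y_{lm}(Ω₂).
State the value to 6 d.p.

0.167724

Summing Y*_{l m}(θ₁,φ₁)·Y_{l m}(θ₂,φ₂) over m ∈ [−1, 1]; prefactor 4π/(2·1+1) = 4.188790:
  m=-1: (-0.165149+0.281669i) × (-0.067576+0.098524i) = -0.016591-0.035305i  (running Σ = -0.016591-0.035305i)
  m=0: (-0.159716-0.000000i) × (-0.458460+0.000000i) = +0.073223+0.000000i  (running Σ = +0.056632-0.035305i)
  m=1: (+0.165149+0.281669i) × (+0.067576+0.098524i) = -0.016591+0.035305i  (running Σ = +0.040041+0.000000i)
Σ over m = +0.040041+0.000000i; ×(4π/3) → +0.167724+0.000000i. Real part: 0.167724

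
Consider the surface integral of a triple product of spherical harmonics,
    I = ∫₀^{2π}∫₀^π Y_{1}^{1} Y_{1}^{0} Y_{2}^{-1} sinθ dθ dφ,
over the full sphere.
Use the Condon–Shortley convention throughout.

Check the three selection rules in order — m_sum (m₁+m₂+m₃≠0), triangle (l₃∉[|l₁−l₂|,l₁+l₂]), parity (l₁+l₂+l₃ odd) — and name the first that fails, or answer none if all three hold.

azimuthal sum: 1 + 0 − 1 = 0  ✓
0 ≤ 2 ≤ 2 (triangle on l)  ✓
L = 1 + 1 + 2 = 4 (even)  ✓

none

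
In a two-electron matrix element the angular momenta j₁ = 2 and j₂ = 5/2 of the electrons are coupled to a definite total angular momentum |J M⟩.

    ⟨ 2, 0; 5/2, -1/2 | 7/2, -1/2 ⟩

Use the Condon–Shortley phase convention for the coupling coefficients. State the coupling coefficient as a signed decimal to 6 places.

triangle: 1!*3!*4!/9! = 144/362880
(j±m)!: 2!*2!*2!*3!*3!*4! = 6912
prefactor² = (2J+1)*Δ*N² = 768/35
  k=0: +1/(0!*1!*2!*2!*1!*2!) = 1/8
  k=1: −1/(1!*0!*1!*1!*2!*3!) = -1/12
Σ = 1/24  ⇒  CG² = 768/35*(1/24)² = 4/105
CG = +√(4/105) = +0.195180

+0.195180  (= +√(4/105))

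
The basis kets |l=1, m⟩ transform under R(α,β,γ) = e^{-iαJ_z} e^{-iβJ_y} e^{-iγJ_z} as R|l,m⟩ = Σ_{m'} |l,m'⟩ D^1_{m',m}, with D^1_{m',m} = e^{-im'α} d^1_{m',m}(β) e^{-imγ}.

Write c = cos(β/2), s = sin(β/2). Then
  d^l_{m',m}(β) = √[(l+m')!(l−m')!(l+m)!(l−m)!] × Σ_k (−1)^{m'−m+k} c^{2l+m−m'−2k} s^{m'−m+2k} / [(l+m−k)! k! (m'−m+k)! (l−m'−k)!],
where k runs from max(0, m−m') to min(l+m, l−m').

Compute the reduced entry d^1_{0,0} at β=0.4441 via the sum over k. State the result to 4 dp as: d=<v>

d=0.9030

d^1_{0,0}(β=0.4441) via the finite sum:
With c≡cos(β/2)=0.975448 and s≡sin(β/2)=0.220230, N=[1·1·1·1]^{1/2}=1.000000
k: max(0,(0)−(0))=0 … min(1+(0),1−(0))=1
  k=0: (−1)^0·1.0000/(1)·0.9754^2·0.2202^0 = +0.951499
  k=1: (−1)^1·1.0000/(1)·0.9754^0·0.2202^2 = -0.048501
d^1_{0,0}(0.4441) = +0.951499 -0.048501 = +0.902998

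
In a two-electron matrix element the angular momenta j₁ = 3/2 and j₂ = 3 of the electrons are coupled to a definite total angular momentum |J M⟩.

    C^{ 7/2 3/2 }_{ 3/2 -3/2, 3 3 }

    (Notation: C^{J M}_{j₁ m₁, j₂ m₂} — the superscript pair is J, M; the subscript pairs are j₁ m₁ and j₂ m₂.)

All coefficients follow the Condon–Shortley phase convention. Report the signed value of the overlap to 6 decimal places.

-0.308607

√[8·1!2!5!/9! · 0!3!6!0!5!2!] = √(38400/7)
  +(−1)^1/∏(1,0,2,5,0,0)! = -1/240  (running -1/240)
⟨..|..⟩ = √(38400/7)·(-1/240) = -0.308607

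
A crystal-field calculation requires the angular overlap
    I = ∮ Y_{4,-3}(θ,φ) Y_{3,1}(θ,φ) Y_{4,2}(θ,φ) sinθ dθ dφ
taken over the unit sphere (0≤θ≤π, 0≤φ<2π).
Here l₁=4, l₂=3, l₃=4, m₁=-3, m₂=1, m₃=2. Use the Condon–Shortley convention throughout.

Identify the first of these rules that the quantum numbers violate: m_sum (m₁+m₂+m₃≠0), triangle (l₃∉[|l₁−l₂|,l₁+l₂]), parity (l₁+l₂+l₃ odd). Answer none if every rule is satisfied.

azimuthal sum: -3 + 1 + 2 = 0  ✓
1 ≤ 4 ≤ 7 (triangle on l)  ✓
L = 4 + 3 + 4 = 11 (odd)  ✗

parity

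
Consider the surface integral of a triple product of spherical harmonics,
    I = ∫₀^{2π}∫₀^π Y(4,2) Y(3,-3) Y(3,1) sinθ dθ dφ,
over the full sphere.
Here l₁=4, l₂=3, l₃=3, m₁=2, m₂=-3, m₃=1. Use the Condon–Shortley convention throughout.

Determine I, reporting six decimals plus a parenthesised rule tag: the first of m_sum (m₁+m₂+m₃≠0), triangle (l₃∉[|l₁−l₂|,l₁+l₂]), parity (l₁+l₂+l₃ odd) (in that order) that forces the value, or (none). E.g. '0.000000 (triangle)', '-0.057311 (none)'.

-0.188451 (none)

Checks pass: Σm=0; 10 even; l₃=3∈[1,7].
(2·4+1)(2·3+1)(2·3+1) = 441
Δ: 4! 4! 2! / 11! → 1/34650
sum: t=1:−1/72 t=2:+1/16 t=3:−1/72 = 5/144
3j²(4 3 3; 0 0 0) = Δ·Π!·Σ² = 2/77  (sign -1)
sum: t=0:+1/192 = 1/192
3j²(4 3 3; 2 -3 1) = Δ·Π!·Σ² = 3/77  (sign +1)
combine: 4πI² = 441·2/77·3/77 = 54/121
take √, sign -1: I = -0.18845135
No selection rule forces the value: the integral is nonzero (none).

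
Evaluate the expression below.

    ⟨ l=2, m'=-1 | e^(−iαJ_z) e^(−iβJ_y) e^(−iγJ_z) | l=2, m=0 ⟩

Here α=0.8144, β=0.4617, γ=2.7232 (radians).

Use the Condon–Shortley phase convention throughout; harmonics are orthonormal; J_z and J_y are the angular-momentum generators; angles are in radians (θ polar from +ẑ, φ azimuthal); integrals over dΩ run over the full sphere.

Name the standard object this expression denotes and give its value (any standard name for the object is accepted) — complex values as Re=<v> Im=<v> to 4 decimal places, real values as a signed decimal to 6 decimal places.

Wigner D-matrix element, Re=0.3352 Im=0.3553

This is a Wigner D-matrix element — the rotation-matrix element ⟨l m'| R(α,β,γ) |l m⟩ in the angular-momentum basis.
D^2_{-1,0}(0.8144,0.4617,2.7232) = e^{-i·-1·0.8144}·d^2_{-1,0}(0.4617)·e^{-i·0·2.7232}. Compute d first:
c=cos(0.461700/2)=0.973472, s=sin(0.461700/2)=0.228805; N=√[1·6·2·2]=4.898979
Admissible k: 1..2 (factorial args all ≥0)
  k=1: (−1)^0·4.8990/(2)·0.9735^3·0.2288^1 = +0.517026
  k=2: (−1)^1·4.8990/(2)·0.9735^1·0.2288^3 = -0.028562
d^2_{-1,0}(0.4617) = +0.517026 -0.028562 = +0.488463
Attach z-rotation phases: D = e^{-i(-1)(0.8144)}·(+0.488463)·e^{-i(0)(2.7232)} = +0.335235+0.355266i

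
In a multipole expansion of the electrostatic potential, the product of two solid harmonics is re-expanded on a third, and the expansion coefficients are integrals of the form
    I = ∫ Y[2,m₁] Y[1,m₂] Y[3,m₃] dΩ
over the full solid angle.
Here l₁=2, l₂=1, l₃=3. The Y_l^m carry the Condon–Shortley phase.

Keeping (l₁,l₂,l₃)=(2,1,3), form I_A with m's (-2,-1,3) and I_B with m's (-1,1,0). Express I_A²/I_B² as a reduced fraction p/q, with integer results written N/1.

5/1

Shared (l₁,l₂,l₃)=(2,1,3): N and (l;000)² cancel in I_A²/I_B².
A: Δ = 0!·4!·2!/7! = 1/105; Racah Σ t=0..0: t=0:+1/48 = 1/48; ⇒ 3j(2 1 3; -2 -1 3)² = 1/7, sgn +1
B: Δ = 0!·4!·2!/7! = 1/105; Racah Σ t=0..0: t=0:+1/12 = 1/12; ⇒ 3j(2 1 3; -1 1 0)² = 1/35, sgn -1
I_A²/I_B² = (1/7)/(1/35) = 5/1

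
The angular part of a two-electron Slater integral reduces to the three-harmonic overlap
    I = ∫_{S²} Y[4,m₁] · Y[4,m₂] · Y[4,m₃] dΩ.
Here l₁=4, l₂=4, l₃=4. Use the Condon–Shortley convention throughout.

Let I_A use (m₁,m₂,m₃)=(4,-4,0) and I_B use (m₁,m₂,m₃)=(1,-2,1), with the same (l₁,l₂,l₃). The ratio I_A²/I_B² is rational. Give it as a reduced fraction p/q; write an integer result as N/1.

49/90

Same 4,4,4: normalisation and zero-m 3j drop out of the ratio.
A: Δ: 4! 4! 4! / 13! → 1/450450; sum: t=0:+1/13824 = 1/13824; 3j²(4 4 4; 4 -4 0) = Δ·Π!·Σ² = 14/1287  (sign +1)
B: Δ: 4! 4! 4! / 13! → 1/450450; sum: t=0:+1/576 t=1:−1/144 t=2:+1/576 = -1/288; 3j²(4 4 4; 1 -2 1) = Δ·Π!·Σ² = 20/1001  (sign +1)
I_A²/I_B² = (14/1287)/(20/1001) = 49/90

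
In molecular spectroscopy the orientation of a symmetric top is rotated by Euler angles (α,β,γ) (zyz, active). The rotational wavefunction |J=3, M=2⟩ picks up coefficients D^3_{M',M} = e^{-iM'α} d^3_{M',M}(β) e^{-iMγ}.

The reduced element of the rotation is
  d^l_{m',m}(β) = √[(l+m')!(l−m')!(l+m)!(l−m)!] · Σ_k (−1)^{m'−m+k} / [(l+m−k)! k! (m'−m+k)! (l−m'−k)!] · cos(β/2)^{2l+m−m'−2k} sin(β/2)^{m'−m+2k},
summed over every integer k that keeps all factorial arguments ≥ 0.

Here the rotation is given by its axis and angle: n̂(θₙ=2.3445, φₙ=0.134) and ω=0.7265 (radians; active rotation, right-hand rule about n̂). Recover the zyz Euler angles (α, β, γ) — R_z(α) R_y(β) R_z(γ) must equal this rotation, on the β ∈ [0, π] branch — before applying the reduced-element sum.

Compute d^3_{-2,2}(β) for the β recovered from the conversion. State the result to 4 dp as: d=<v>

d=0.0192

Axis–angle → zyz. n̂ = (sinθₙcosφₙ, sinθₙsinφₙ, cosθₙ) = (+0.708915, +0.095567, -0.698789), ω = 0.7265.
R = I cosω + sinω [n̂]ₓ + (1−cosω) n̂n̂ᵀ gives
  R = [+0.874398, +0.481282, -0.061601; -0.447070, +0.749810, -0.487764; -0.188563, +0.454040, +0.870799]
β = atan2(√(R₁₃²+R₂₃²), R₃₃) = 0.513970; α = atan2(R₂₃, R₁₃) mod 2π = 4.586762; γ = atan2(R₃₂, −R₃₁) mod 2π = 1.177169
d^3_{-2,2}(β=0.5140) via the finite sum:
With c≡cos(β/2)=0.967161 and s≡sin(β/2)=0.254166, N=[1·120·120·1]^{1/2}=120.000000
k∈{4,5} keeps every argument non-negative
  k=4: (−1)^0·120.0000/(24)·0.9672^2·0.2542^4 = +0.019518
  k=5: (−1)^1·120.0000/(120)·0.9672^0·0.2542^6 = -0.000270
d^3_{-2,2}(0.5140) = +0.019518 -0.000270 = +0.019248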